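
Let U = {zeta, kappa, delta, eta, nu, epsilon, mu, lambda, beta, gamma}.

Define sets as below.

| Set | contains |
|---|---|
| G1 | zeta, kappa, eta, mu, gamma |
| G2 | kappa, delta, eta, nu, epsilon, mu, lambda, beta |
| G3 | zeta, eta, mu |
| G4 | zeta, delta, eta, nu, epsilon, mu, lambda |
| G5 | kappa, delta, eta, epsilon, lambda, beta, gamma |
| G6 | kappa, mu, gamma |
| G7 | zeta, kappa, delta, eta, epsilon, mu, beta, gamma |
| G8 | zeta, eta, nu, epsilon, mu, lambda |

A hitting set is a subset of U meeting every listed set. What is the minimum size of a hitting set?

The 2 elements {mu, gamma} hit every set.
No single element lies in every set, so at least 2 are needed and 2 is optimal.

2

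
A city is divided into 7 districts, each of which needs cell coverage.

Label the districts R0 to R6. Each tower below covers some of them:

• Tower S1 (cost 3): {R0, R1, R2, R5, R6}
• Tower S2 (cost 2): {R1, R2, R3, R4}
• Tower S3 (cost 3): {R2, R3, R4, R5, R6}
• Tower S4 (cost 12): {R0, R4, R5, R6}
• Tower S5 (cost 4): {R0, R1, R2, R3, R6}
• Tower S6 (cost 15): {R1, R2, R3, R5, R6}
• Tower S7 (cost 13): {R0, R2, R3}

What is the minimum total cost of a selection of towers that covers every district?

S1, S2 together cover every district (S1 ∪ S2 = {R0, R1, R2, R3, R4, R5, R6}); total cost 3 + 2 = 5.
No covering selection has total cost below 5.

5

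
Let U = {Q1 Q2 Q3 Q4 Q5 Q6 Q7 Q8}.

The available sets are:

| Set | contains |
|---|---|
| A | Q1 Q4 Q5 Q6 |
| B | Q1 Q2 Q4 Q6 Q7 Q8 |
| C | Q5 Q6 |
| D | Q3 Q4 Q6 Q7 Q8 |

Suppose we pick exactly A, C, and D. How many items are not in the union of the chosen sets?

1

Union of A, C, D = {Q1, Q3, Q4, Q5, Q6, Q7, Q8}.
Not covered: Q2 — 1 item.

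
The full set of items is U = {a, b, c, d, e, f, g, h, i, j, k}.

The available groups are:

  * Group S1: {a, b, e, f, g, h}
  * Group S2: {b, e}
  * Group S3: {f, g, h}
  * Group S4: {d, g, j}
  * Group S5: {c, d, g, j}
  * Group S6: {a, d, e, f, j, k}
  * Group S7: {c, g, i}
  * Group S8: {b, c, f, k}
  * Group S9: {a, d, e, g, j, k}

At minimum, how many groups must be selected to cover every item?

3

Take {S1, S7, S9}. Their union is {a, b, c, d, e, f, g, h, i, j, k}, which is all 11 items.
Only S7 contains i, so S7 is forced; the remaining 8 items need at least 2 more groups (each remaining group adds at most 6) — so at least 3 groups are needed, and 3 is optimal.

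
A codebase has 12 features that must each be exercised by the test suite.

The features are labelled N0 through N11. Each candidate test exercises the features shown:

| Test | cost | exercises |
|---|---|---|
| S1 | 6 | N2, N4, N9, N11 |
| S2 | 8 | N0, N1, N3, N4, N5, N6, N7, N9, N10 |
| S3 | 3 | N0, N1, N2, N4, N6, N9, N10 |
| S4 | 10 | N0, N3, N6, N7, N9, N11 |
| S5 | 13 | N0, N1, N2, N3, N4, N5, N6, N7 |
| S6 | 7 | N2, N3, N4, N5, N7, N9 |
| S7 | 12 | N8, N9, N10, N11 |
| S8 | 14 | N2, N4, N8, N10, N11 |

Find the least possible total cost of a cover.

S3, S6, S7 together cover every feature (S3 ∪ S6 ∪ S7 = {N0, N1, N2, N3, N4, N5, N6, N7, N8, N9, N10, N11}); total cost 3 + 7 + 12 = 22.
The greedy pick S3, S6, S1, S7 costs 28; no covering selection beats 22.

22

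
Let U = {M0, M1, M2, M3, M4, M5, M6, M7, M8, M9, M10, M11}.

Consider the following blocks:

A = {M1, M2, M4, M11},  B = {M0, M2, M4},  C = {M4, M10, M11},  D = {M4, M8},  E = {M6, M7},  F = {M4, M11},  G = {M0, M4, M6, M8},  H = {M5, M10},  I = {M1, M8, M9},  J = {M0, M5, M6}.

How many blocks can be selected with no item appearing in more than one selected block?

4

B, E, H, I are pairwise disjoint (B={M0,M2,M4}; E={M6,M7}; H={M5,M10}; I={M1,M8,M9}).
Every remaining block overlaps one of these, and no 5 of the listed blocks are pairwise disjoint, so 4 is the maximum.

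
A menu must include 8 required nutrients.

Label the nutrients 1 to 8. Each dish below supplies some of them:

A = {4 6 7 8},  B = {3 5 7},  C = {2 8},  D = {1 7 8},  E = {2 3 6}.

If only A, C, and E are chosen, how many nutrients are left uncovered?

Union of A, C, E = {2, 3, 4, 6, 7, 8}.
Not covered: 1, 5 — 2 nutrients.

2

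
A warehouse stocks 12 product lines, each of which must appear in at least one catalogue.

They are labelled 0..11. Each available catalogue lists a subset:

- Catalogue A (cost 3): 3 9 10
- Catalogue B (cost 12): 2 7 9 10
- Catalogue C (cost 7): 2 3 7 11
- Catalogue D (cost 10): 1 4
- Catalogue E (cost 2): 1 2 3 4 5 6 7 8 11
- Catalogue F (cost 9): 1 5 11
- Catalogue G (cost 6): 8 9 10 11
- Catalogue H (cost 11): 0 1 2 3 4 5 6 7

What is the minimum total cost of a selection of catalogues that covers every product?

A, E, H together cover every product (A ∪ E ∪ H = {0, 1, 2, 3, 4, 5, 6, 7, 8, 9, 10, 11}); total cost 3 + 2 + 11 = 16.
No covering selection has total cost below 16.

16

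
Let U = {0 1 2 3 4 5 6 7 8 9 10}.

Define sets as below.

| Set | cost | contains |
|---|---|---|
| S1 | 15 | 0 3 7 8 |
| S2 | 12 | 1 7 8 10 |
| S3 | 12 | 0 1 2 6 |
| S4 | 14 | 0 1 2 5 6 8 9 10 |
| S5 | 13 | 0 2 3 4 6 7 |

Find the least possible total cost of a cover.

27

S4, S5 together cover every item (S4 ∪ S5 = {0, 1, 2, 3, 4, 5, 6, 7, 8, 9, 10}); total cost 14 + 13 = 27.
No covering selection has total cost below 27.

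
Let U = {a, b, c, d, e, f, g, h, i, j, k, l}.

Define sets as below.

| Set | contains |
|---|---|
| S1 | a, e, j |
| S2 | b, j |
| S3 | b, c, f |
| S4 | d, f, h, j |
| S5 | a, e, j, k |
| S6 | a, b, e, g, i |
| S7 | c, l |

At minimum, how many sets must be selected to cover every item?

S4 and S5 and S6 and S7 together: S4 ∪ S5 ∪ S6 ∪ S7 = {a, b, c, d, e, f, g, h, i, j, k, l} — every item is covered.
Only S5 contains k, so S5 is forced; the remaining 8 items need at least 3 more sets (each remaining set adds at most 3) — so at least 4 sets are needed, and 4 is optimal.

4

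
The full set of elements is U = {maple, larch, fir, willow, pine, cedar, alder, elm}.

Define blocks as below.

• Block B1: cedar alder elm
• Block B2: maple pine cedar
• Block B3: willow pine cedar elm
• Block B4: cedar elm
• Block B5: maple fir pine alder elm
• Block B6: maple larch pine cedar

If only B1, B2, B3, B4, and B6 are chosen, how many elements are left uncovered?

Union of B1, B2, B3, B4, B6 = {maple, larch, willow, pine, cedar, alder, elm}.
Not covered: fir — 1 element.

1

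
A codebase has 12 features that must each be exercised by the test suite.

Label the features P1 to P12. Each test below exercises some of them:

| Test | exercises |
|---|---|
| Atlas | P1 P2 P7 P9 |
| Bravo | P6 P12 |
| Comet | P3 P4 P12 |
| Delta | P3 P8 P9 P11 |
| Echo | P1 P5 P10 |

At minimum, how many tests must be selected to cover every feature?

Take {Atlas, Bravo, Comet, Delta, Echo}. Their union is {P1, P2, P3, P4, P5, P6, P7, P8, P9, P10, P11, P12}, which is all 12 features.
No 4 of the 5 tests cover everything (all 5 combinations miss at least one feature), so 5 is optimal.

5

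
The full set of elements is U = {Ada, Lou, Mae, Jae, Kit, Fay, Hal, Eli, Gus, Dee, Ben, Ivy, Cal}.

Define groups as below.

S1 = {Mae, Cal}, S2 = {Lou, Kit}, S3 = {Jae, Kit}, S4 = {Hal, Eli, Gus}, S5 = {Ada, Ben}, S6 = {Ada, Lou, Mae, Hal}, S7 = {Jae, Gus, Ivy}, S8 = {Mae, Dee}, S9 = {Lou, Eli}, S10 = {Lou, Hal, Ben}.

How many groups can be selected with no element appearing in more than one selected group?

S2, S5, S7, S8 are pairwise disjoint (S2={Lou,Kit}; S5={Ada,Ben}; S7={Jae,Gus,Ivy}; S8={Mae,Dee}).
Every remaining group overlaps one of these, and no 5 of the listed groups are pairwise disjoint, so 4 is the maximum.

4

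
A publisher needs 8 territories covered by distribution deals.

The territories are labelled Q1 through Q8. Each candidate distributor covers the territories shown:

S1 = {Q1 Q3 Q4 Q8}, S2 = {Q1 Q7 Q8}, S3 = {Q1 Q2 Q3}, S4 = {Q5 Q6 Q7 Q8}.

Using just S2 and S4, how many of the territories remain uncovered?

3

Union of S2, S4 = {Q1, Q5, Q6, Q7, Q8}.
Not covered: Q2, Q3, Q4 — 3 territories.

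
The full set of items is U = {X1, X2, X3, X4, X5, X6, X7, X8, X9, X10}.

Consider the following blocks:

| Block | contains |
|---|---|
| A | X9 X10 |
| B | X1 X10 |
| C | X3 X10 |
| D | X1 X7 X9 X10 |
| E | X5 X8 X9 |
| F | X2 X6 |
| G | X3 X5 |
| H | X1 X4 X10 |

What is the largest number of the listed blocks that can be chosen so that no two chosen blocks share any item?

A, F, G are pairwise disjoint (A={X9,X10}; F={X2,X6}; G={X3,X5}).
Every remaining block overlaps one of these, and no 4 of the listed blocks are pairwise disjoint, so 3 is the maximum.

3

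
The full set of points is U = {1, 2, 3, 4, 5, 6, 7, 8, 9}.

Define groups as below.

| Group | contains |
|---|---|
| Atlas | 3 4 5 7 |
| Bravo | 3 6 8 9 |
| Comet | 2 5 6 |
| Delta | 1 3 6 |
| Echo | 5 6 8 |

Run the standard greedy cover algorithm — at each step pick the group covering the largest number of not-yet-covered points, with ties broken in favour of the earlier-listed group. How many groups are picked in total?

4

Greedy: pick Atlas (covers 4 new) → pick Bravo (covers 3 new) → pick Comet (covers 1 new) → pick Delta (covers 1 new). Total picks: 4.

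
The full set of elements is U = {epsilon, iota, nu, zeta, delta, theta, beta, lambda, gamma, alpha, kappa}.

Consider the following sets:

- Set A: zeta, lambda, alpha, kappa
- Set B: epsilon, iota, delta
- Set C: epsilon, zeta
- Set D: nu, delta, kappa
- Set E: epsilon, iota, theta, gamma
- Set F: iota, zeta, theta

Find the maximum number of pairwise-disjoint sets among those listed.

C, D are pairwise disjoint (C={epsilon,zeta}; D={nu,delta,kappa}).
Every remaining set overlaps one of these, and no 3 of the listed sets are pairwise disjoint, so 2 is the maximum.

2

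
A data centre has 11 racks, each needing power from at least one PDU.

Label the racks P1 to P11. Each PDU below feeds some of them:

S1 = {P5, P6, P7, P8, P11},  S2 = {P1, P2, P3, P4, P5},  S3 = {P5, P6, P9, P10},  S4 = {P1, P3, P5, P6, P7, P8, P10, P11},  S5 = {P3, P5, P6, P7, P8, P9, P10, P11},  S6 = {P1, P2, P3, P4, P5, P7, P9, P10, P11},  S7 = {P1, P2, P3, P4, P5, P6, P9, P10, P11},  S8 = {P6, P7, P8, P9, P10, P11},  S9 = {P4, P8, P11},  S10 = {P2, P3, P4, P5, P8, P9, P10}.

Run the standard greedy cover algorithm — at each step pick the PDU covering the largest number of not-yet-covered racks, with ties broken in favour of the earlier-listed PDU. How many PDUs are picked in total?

Greedy: pick S6 (covers 9 new) → pick S1 (covers 2 new). Total picks: 2.

2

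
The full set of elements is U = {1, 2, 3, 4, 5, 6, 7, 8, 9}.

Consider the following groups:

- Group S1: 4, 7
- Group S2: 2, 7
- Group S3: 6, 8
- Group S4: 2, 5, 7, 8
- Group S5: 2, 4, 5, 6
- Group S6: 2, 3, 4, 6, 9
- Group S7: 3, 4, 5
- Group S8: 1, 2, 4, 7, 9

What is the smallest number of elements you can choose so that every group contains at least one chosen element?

H = {2, 4, 6} meets every group (each contains at least one member of H), and |H| = 3.
The groups S2, S3, S7 are pairwise disjoint, so any hitting set needs a separate element for each — at least 3. Hence 3 is optimal.

3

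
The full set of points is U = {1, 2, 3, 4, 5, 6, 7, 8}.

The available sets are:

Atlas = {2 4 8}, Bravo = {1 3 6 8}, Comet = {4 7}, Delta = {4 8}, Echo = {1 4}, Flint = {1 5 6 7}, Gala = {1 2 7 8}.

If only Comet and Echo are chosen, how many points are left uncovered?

Union of Comet, Echo = {1, 4, 7}.
Not covered: 2, 3, 5, 6, 8 — 5 points.

5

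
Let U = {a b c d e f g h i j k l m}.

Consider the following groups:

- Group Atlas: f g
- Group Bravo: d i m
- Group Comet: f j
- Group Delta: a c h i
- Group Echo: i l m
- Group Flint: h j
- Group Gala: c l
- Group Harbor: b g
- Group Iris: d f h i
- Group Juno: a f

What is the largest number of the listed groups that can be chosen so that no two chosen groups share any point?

5

Bravo, Flint, Gala, Harbor, Juno are pairwise disjoint (Bravo={d,i,m}; Flint={h,j}; Gala={c,l}; Harbor={b,g}; Juno={a,f}).
Every remaining group overlaps one of these, and no 6 of the listed groups are pairwise disjoint, so 5 is the maximum.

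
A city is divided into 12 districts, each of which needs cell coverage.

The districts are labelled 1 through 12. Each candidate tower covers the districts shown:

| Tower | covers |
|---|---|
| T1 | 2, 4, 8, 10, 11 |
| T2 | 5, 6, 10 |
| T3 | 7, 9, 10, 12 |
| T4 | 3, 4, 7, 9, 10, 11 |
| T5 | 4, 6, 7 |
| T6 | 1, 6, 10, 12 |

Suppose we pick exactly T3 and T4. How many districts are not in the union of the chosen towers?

5

Union of T3, T4 = {3, 4, 7, 9, 10, 11, 12}.
Not covered: 1, 2, 5, 6, 8 — 5 districts.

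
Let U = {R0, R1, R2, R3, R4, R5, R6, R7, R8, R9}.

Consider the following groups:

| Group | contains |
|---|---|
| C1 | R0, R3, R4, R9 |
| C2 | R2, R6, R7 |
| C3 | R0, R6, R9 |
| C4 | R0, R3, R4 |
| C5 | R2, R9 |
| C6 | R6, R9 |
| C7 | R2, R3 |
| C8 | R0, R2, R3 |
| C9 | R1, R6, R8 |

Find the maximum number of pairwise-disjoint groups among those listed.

C4, C5, C9 are pairwise disjoint (C4={R0,R3,R4}; C5={R2,R9}; C9={R1,R6,R8}).
Every remaining group overlaps one of these, and no 4 of the listed groups are pairwise disjoint, so 3 is the maximum.

3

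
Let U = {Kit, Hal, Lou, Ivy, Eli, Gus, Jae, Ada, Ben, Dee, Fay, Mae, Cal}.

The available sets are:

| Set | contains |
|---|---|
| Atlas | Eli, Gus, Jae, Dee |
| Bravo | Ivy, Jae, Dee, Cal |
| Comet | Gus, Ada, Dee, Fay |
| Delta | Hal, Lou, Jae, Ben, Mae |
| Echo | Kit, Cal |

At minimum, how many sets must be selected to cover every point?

5

Atlas and Bravo and Comet and Delta and Echo together: Atlas ∪ Bravo ∪ Comet ∪ Delta ∪ Echo = {Kit, Hal, Lou, Ivy, Eli, Gus, Jae, Ada, Ben, Dee, Fay, Mae, Cal} — every point is covered.
No 4 of the 5 sets cover everything (all 5 combinations miss at least one point), so 5 is optimal.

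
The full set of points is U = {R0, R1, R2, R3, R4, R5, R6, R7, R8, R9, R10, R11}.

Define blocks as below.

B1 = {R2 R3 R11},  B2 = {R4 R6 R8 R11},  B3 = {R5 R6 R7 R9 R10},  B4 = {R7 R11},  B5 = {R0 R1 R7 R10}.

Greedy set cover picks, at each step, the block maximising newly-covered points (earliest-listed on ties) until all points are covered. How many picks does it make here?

4

Greedy: pick B3 (covers 5 new) → pick B1 (covers 3 new) → pick B2 (covers 2 new) → pick B5 (covers 2 new). Total picks: 4.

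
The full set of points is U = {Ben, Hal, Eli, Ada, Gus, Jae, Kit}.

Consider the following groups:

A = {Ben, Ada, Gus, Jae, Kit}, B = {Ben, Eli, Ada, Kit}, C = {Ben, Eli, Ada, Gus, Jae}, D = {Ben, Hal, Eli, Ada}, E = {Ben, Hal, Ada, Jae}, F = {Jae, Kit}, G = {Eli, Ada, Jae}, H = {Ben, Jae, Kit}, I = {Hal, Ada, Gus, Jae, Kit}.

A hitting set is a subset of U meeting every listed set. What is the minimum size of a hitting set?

2

Take T = {Ada, Kit}. Each listed group contains at least one of these, so T is a hitting set of size 2.
The groups D, F are pairwise disjoint, so any hitting set needs a separate point for each — at least 2. Hence 2 is optimal.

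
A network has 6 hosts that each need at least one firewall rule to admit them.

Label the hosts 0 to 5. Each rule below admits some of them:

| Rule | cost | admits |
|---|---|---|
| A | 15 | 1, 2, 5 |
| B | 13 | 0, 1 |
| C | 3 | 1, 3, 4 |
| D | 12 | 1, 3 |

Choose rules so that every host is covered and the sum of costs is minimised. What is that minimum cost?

A, B, C together cover every host (A ∪ B ∪ C = {0, 1, 2, 3, 4, 5}); total cost 15 + 13 + 3 = 31.
No covering selection has total cost below 31.

31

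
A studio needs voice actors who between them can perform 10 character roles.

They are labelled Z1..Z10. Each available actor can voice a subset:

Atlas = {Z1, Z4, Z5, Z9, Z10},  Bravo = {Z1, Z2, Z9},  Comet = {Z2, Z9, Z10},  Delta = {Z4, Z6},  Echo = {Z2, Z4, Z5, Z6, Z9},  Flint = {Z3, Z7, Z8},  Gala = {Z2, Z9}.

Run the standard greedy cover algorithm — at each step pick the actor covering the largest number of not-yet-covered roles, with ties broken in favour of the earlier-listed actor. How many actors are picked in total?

Greedy: pick Atlas (covers 5 new) → pick Flint (covers 3 new) → pick Echo (covers 2 new). Total picks: 3.

3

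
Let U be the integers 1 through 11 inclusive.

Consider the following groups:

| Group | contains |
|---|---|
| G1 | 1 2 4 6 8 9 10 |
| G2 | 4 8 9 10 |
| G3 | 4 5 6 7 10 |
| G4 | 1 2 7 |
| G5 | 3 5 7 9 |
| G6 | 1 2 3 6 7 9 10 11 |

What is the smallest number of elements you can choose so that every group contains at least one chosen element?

2

The 2 elements {7, 10} hit every group.
The groups G2, G4 are pairwise disjoint, so any hitting set needs a separate element for each — at least 2. Hence 2 is optimal.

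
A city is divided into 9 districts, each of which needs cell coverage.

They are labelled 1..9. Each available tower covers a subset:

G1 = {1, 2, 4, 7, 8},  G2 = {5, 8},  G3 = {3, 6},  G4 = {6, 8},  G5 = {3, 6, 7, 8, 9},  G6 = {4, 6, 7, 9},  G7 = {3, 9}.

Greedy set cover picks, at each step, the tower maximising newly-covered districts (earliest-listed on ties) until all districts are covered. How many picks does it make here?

Greedy: pick G1 (covers 5 new) → pick G5 (covers 3 new) → pick G2 (covers 1 new). Total picks: 3.

3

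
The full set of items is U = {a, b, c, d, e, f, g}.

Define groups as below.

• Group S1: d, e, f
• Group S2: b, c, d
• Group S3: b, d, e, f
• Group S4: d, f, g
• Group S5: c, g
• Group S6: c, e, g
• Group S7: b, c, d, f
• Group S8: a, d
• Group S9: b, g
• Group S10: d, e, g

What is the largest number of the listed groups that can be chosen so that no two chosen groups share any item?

2

S1, S9 are pairwise disjoint (S1={d,e,f}; S9={b,g}).
Every remaining group overlaps one of these, and no 3 of the listed groups are pairwise disjoint, so 2 is the maximum.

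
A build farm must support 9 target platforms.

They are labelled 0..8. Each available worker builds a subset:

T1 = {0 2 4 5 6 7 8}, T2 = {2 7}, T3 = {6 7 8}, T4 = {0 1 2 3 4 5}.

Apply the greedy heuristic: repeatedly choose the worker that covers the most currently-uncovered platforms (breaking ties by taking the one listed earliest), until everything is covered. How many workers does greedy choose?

Greedy: pick T1 (covers 7 new) → pick T4 (covers 2 new). Total picks: 2.

2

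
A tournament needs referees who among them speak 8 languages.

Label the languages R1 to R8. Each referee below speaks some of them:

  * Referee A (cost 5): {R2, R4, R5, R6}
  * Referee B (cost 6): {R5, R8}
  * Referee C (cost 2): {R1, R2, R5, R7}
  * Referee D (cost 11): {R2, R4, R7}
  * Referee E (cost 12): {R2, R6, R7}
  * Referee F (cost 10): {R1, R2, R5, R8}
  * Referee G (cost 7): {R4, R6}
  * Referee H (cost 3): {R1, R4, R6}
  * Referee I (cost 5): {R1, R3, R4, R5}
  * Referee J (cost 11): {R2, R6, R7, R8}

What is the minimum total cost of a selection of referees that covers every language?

16

I, J together cover every language (I ∪ J = {R1, R2, R3, R4, R5, R6, R7, R8}); total cost 5 + 11 = 16.
No covering selection has total cost below 16.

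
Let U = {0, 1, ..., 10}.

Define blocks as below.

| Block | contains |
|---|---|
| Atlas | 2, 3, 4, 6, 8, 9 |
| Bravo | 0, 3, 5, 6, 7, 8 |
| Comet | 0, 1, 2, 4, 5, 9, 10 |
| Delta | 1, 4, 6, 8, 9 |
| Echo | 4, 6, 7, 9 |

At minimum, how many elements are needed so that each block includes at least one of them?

H = {0, 6} meets every block (each contains at least one member of H), and |H| = 2.
No single element lies in every block, so at least 2 are needed and 2 is optimal.

2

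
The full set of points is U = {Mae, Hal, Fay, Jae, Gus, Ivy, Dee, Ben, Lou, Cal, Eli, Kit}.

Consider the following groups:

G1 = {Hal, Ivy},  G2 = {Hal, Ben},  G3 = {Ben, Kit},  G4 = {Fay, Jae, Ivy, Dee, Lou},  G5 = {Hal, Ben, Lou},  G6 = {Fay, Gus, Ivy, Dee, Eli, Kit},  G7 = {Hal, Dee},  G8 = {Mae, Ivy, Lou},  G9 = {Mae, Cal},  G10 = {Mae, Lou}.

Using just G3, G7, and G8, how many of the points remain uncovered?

Union of G3, G7, G8 = {Mae, Hal, Ivy, Dee, Ben, Lou, Kit}.
Not covered: Fay, Jae, Gus, Cal, Eli — 5 points.

5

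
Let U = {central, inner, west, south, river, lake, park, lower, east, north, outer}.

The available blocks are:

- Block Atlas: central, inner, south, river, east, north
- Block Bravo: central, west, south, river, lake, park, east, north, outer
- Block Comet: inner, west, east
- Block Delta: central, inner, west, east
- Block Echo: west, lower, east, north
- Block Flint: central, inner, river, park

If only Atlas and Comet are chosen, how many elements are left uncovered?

Union of Atlas, Comet = {central, inner, west, south, river, east, north}.
Not covered: lake, park, lower, outer — 4 elements.

4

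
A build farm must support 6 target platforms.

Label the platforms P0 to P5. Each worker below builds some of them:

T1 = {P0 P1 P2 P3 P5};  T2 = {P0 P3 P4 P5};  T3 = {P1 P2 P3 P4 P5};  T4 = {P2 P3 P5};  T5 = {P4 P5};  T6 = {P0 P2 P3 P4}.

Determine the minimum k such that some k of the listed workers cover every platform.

2

Take {T1, T6}. Their union is {P0, P1, P2, P3, P4, P5}, which is all 6 platforms.
No single worker has all 6 platforms (the largest, T1, has 5), so 2 is optimal.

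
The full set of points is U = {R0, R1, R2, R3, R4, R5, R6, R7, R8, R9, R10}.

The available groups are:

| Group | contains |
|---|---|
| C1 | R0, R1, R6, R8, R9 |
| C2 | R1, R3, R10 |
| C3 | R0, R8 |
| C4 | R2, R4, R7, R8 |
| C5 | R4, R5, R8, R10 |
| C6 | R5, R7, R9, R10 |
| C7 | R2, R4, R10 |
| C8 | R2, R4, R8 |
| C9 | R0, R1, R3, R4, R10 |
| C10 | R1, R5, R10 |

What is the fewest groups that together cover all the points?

4

C1, C6, C7, and C9 cover everything between them: the union {R0, R1, R2, R3, R4, R5, R6, R7, R8, R9, R10} is all of U.
No 3 of the 10 groups cover everything (all 120 combinations miss at least one point), so 4 is optimal.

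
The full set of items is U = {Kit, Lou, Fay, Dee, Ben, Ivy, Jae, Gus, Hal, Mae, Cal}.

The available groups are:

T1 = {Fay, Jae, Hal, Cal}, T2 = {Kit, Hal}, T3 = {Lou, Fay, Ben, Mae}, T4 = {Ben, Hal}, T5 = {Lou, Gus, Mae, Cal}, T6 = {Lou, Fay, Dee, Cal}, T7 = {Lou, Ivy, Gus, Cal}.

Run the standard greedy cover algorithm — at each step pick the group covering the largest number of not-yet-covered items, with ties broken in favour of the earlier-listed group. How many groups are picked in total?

5

Greedy: pick T1 (covers 4 new) → pick T3 (covers 3 new) → pick T7 (covers 2 new) → pick T2 (covers 1 new) → pick T6 (covers 1 new). Total picks: 5.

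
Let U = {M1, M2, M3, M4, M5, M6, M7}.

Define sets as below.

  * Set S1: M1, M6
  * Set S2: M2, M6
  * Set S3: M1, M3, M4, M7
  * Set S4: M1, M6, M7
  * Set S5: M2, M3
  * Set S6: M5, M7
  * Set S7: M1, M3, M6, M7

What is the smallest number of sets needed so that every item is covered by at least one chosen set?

Take {S2, S3, S6}. Their union is {M1, M2, M3, M4, M5, M6, M7}, which is all 7 items.
Only S3 contains M4, so S3 is forced; the remaining 3 items need at least 2 more sets (each remaining set adds at most 2) — so at least 3 sets are needed, and 3 is optimal.

3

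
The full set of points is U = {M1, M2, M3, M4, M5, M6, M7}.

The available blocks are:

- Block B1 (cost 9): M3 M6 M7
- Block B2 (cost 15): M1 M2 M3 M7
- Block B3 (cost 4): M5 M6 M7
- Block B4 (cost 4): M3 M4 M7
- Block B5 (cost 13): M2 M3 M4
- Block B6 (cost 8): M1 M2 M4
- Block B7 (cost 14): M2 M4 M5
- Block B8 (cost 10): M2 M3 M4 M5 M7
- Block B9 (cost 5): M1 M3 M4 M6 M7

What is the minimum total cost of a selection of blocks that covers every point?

B8, B9 together cover every point (B8 ∪ B9 = {M1, M2, M3, M4, M5, M6, M7}); total cost 10 + 5 = 15.
The greedy pick B9, B3, B6 costs 17; no covering selection beats 15.

15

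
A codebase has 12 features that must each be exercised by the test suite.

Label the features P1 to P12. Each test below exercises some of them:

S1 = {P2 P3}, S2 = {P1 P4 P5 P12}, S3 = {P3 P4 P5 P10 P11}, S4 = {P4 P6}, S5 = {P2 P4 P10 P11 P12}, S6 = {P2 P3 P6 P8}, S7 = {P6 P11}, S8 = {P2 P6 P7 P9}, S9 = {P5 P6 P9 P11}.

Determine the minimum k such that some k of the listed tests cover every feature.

4

Take {S2, S5, S6, S8}. Their union is {P1, P2, P3, P4, P5, P6, P7, P8, P9, P10, P11, P12}, which is all 12 features.
No 3 of the 9 tests cover everything (all 84 combinations miss at least one feature), so 4 is optimal.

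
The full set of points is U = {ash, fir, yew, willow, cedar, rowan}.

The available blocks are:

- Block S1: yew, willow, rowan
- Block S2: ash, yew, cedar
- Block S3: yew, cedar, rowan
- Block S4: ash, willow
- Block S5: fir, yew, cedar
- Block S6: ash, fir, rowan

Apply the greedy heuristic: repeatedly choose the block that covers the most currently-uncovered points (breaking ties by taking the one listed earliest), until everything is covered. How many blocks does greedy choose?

3

Greedy: pick S1 (covers 3 new) → pick S2 (covers 2 new) → pick S5 (covers 1 new). Total picks: 3.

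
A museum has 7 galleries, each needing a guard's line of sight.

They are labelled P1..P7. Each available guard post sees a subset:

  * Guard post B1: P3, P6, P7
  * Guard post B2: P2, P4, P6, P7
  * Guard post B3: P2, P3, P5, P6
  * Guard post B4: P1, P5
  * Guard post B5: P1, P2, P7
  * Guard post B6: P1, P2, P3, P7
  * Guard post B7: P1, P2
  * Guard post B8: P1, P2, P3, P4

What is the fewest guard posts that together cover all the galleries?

B2 and B3 and B8 together: B2 ∪ B3 ∪ B8 = {P1, P2, P3, P4, P5, P6, P7} — every gallery is covered.
No 2 of the 8 guard posts cover everything (all 28 combinations miss at least one gallery), so 3 is optimal.

3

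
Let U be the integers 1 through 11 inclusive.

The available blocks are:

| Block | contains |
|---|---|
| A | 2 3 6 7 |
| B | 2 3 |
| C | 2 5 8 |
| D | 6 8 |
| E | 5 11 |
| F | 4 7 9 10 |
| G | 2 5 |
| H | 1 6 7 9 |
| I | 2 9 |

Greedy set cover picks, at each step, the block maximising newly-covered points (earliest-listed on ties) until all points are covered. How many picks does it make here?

5

Greedy: pick A (covers 4 new) → pick F (covers 3 new) → pick C (covers 2 new) → pick E (covers 1 new) → pick H (covers 1 new). Total picks: 5.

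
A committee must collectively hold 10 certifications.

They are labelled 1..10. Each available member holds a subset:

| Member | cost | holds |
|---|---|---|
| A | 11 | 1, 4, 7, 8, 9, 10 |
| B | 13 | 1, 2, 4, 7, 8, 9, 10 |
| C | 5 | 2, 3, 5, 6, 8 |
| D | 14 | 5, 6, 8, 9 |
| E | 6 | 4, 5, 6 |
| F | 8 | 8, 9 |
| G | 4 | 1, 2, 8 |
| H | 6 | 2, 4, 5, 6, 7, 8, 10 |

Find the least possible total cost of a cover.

16

A, C together cover every certification (A ∪ C = {1, 2, 3, 4, 5, 6, 7, 8, 9, 10}); total cost 11 + 5 = 16.
The greedy pick H, G, C, F costs 23; no covering selection beats 16.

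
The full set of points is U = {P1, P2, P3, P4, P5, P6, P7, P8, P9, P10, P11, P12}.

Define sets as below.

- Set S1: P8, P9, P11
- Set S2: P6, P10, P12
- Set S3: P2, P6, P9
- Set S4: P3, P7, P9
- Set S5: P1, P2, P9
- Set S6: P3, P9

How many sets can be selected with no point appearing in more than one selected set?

S2, S5 are pairwise disjoint (S2={P6,P10,P12}; S5={P1,P2,P9}).
Every remaining set overlaps one of these, and no 3 of the listed sets are pairwise disjoint, so 2 is the maximum.

2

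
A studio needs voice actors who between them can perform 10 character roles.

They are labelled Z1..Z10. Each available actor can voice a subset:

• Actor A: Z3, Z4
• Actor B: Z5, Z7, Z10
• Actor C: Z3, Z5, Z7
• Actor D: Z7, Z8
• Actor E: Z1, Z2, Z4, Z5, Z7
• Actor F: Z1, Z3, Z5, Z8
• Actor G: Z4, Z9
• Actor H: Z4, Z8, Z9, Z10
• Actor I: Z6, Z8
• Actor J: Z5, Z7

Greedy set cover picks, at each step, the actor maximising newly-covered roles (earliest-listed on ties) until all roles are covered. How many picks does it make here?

4

Greedy: pick E (covers 5 new) → pick H (covers 3 new) → pick A (covers 1 new) → pick I (covers 1 new). Total picks: 4.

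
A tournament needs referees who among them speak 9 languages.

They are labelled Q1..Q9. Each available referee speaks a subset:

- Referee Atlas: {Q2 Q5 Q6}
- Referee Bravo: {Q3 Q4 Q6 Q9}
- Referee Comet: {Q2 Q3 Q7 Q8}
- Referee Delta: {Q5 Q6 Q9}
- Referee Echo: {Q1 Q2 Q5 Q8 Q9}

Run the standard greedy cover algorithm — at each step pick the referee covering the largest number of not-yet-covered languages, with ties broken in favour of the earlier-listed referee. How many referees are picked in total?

3

Greedy: pick Echo (covers 5 new) → pick Bravo (covers 3 new) → pick Comet (covers 1 new). Total picks: 3.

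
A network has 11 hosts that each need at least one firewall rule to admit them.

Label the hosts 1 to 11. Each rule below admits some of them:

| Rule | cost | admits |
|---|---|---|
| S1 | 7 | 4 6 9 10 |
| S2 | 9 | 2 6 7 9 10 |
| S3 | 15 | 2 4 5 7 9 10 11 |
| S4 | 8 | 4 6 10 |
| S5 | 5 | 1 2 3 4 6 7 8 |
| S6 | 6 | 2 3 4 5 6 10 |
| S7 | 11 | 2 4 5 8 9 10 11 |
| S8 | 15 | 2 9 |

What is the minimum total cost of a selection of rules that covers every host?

16

S5, S7 together cover every host (S5 ∪ S7 = {1, 2, 3, 4, 5, 6, 7, 8, 9, 10, 11}); total cost 5 + 11 = 16.
No covering selection has total cost below 16.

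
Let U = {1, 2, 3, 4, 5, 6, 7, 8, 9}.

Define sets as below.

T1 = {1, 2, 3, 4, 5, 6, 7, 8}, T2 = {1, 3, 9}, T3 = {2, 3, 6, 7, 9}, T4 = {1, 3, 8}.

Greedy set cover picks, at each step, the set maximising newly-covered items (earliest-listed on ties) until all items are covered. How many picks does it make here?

Greedy: pick T1 (covers 8 new) → pick T2 (covers 1 new). Total picks: 2.

2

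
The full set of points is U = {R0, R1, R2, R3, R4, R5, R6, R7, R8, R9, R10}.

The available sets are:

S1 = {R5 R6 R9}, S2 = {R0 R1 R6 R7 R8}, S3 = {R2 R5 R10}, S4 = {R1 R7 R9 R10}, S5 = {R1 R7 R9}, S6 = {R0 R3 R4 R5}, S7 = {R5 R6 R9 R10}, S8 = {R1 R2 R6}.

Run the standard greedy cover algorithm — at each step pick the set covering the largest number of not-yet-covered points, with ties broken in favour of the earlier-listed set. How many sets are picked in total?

4

Greedy: pick S2 (covers 5 new) → pick S3 (covers 3 new) → pick S6 (covers 2 new) → pick S1 (covers 1 new). Total picks: 4.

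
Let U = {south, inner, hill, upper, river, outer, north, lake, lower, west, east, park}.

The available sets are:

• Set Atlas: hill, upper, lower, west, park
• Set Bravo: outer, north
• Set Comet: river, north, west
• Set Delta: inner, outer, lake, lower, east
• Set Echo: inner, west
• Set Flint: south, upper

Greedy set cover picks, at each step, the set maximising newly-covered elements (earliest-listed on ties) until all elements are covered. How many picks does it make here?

Greedy: pick Atlas (covers 5 new) → pick Delta (covers 4 new) → pick Comet (covers 2 new) → pick Flint (covers 1 new). Total picks: 4.

4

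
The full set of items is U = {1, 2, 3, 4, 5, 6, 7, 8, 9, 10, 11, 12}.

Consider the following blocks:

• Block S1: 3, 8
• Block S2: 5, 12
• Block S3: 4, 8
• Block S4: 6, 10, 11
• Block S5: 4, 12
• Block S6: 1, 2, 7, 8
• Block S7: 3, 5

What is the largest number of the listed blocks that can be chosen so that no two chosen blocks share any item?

S4, S5, S6, S7 are pairwise disjoint (S4={6,10,11}; S5={4,12}; S6={1,2,7,8}; S7={3,5}).
Every remaining block overlaps one of these, and no 5 of the listed blocks are pairwise disjoint, so 4 is the maximum.

4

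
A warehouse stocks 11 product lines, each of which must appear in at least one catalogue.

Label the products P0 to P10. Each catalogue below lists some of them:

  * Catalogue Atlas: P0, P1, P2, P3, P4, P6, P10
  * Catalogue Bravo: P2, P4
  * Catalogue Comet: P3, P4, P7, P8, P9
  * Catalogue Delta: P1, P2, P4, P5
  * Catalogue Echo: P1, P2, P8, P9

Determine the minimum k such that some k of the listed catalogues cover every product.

3

Take {Atlas, Comet, Delta}. Their union is {P0, P1, P2, P3, P4, P5, P6, P7, P8, P9, P10}, which is all 11 products.
Only Atlas contains P0, so Atlas is forced; the remaining 4 products need at least 2 more catalogues (each remaining catalogue adds at most 3) — so at least 3 catalogues are needed, and 3 is optimal.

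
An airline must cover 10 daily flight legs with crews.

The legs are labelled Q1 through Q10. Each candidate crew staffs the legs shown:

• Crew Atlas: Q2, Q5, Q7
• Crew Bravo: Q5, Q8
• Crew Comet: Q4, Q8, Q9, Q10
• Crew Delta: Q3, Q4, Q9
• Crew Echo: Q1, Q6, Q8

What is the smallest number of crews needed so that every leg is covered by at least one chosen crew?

Take {Atlas, Comet, Delta, Echo}. Their union is {Q1, Q2, Q3, Q4, Q5, Q6, Q7, Q8, Q9, Q10}, which is all 10 legs.
Only Echo contains Q1, so Echo is forced; the remaining 7 legs need at least 3 more crews (each remaining crew adds at most 3) — so at least 4 crews are needed, and 4 is optimal.

4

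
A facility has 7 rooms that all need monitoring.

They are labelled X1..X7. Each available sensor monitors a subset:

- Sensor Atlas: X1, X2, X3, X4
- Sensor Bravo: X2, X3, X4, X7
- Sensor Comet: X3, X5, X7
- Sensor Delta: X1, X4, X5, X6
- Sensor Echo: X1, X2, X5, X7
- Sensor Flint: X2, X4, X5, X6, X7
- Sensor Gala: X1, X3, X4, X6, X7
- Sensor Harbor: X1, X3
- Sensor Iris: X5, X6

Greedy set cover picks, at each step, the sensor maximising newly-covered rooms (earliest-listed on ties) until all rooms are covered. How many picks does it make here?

2

Greedy: pick Flint (covers 5 new) → pick Atlas (covers 2 new). Total picks: 2.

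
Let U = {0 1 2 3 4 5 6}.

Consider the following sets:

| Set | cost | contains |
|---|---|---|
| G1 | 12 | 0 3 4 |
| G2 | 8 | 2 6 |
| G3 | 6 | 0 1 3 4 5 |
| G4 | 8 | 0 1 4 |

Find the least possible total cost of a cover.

14

G2, G3 together cover every point (G2 ∪ G3 = {0, 1, 2, 3, 4, 5, 6}); total cost 8 + 6 = 14.
No covering selection has total cost below 14.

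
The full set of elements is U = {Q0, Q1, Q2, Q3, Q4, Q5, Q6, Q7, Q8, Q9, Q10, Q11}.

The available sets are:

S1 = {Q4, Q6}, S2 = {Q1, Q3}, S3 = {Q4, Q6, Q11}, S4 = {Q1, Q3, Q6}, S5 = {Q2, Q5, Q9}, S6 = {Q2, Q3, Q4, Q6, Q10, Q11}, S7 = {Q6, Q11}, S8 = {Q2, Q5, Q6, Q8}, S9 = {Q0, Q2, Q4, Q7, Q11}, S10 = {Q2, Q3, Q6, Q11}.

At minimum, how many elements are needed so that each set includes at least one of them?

Take H = {Q1, Q2, Q6}. Each listed set contains at least one of these, so H is a hitting set of size 3.
The sets S2, S5, S7 are pairwise disjoint, so any hitting set needs a separate element for each — at least 3. Hence 3 is optimal.

3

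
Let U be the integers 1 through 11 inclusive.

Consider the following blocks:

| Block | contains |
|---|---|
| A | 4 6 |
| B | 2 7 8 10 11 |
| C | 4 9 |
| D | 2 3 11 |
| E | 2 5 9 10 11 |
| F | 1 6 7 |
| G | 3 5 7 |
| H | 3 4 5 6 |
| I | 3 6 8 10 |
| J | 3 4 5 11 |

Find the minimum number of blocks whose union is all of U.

C, E, F, and I cover everything between them: the union {1, 2, 3, 4, 5, 6, 7, 8, 9, 10, 11} is all of U.
No 3 of the 10 blocks cover everything (all 120 combinations miss at least one item), so 4 is optimal.

4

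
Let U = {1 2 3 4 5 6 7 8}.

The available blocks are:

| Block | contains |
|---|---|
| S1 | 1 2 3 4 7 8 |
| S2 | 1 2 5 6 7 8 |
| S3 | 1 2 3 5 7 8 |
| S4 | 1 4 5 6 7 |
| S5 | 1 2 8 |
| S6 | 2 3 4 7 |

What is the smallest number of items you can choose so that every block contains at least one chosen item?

2

H = {4, 8} meets every block (each contains at least one member of H), and |H| = 2.
No single item lies in every block, so at least 2 are needed and 2 is optimal.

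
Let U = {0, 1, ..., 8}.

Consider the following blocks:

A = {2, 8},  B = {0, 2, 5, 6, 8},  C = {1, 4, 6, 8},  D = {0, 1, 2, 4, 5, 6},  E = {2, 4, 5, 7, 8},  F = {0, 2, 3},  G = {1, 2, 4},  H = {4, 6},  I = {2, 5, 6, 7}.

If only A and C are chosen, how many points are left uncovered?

4

Union of A, C = {1, 2, 4, 6, 8}.
Not covered: 0, 3, 5, 7 — 4 points.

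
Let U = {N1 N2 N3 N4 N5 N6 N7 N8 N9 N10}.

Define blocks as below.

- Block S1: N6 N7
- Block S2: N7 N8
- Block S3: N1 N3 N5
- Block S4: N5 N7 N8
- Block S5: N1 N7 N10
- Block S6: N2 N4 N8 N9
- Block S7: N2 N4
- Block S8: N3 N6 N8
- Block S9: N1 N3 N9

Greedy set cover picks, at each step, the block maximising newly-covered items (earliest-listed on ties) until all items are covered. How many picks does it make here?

Greedy: pick S6 (covers 4 new) → pick S3 (covers 3 new) → pick S1 (covers 2 new) → pick S5 (covers 1 new). Total picks: 4.

4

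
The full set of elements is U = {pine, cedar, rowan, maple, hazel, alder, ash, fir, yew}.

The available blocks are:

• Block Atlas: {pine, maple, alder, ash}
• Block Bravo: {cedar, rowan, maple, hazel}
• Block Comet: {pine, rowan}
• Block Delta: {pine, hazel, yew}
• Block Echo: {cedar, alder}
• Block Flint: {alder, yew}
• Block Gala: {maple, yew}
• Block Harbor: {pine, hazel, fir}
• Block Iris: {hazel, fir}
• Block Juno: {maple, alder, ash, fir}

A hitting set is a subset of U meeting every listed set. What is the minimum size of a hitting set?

4

H = {rowan, maple, hazel, alder} meets every block (each contains at least one member of H), and |H| = 4.
The blocks Comet, Echo, Gala, Iris are pairwise disjoint, so any hitting set needs a separate element for each — at least 4. Hence 4 is optimal.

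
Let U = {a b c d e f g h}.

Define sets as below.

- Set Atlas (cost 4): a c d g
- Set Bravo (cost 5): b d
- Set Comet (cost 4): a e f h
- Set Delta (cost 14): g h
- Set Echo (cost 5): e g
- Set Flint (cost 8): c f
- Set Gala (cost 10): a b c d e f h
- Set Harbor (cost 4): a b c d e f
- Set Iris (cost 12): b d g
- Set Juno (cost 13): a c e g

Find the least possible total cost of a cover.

12

Atlas, Comet, Harbor together cover every element (Atlas ∪ Comet ∪ Harbor = {a, b, c, d, e, f, g, h}); total cost 4 + 4 + 4 = 12.
No covering selection has total cost below 12.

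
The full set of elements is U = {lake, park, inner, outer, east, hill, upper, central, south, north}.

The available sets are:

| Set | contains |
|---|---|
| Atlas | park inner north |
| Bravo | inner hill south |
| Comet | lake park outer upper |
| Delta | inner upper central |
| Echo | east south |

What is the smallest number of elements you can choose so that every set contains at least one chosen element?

3

The 3 elements {inner, east, upper} hit every set.
No choice of 2 elements meets every set, so 3 is the minimum.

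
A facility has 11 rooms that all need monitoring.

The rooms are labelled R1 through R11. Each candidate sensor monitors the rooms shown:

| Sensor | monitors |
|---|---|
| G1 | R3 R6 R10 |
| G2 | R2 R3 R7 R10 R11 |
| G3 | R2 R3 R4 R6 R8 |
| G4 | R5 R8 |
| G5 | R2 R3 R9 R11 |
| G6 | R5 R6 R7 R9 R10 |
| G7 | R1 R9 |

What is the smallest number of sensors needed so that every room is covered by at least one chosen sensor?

G2 and G3 and G6 and G7 together: G2 ∪ G3 ∪ G6 ∪ G7 = {R1, R2, R3, R4, R5, R6, R7, R8, R9, R10, R11} — every room is covered.
No 3 of the 7 sensors cover everything (all 35 combinations miss at least one room), so 4 is optimal.

4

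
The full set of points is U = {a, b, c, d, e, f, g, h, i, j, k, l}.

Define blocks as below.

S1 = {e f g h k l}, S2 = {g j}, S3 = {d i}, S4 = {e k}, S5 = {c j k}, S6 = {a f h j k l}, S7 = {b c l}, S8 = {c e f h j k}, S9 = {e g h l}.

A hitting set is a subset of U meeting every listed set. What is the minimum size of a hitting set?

The 4 points {g, i, k, l} hit every block.
The blocks S2, S3, S4, S7 are pairwise disjoint, so any hitting set needs a separate point for each — at least 4. Hence 4 is optimal.

4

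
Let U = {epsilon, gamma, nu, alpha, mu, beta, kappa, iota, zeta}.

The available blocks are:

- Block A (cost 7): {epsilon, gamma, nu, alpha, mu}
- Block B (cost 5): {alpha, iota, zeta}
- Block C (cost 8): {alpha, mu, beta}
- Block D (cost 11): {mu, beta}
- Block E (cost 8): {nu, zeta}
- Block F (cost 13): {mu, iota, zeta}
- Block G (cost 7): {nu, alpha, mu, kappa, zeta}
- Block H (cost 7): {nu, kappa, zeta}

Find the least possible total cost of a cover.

A, B, C, G together cover every item (A ∪ B ∪ C ∪ G = {epsilon, gamma, nu, alpha, mu, beta, kappa, iota, zeta}); total cost 7 + 5 + 8 + 7 = 27.
No covering selection has total cost below 27.

27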